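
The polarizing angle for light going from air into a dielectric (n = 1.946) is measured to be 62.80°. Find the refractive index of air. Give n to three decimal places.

n ≈ 1.000

Full polarization of the reflected beam means tan θ_B = n₂/n₁, where n₁ is the incident medium (air).
n₁ = n₂ / tan θ_B = 1.946 / tan 62.80° = 1.000.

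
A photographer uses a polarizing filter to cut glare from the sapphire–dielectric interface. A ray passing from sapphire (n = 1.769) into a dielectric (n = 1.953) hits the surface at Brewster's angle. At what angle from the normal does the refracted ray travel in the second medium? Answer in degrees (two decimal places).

θ_t ≈ 42.17°

tan θ_B = n₂/n₁ = 1.953/1.769 = 1.1040, so θ_B = 47.83°.
Since θ_B + θ_t = 90° at Brewster incidence, θ_t = 90° − 47.83° = 42.17°.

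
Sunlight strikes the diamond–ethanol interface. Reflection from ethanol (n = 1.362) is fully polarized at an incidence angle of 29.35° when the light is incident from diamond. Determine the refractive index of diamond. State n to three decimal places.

n ≈ 2.422

Full polarization of the reflected beam means tan θ_B = n₂/n₁, where n₁ is the incident medium (diamond).
n₁ = n₂ / tan θ_B = 1.362 / tan 29.35° = 2.422.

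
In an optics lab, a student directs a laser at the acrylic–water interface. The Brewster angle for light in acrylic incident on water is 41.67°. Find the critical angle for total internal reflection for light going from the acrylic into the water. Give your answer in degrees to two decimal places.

From Brewster, n₂/n₁ = tan θ_B = tan 41.67° = 0.8900.
Then sin θ_c = n₂/n₁ = 0.8900, so θ_c = arcsin 0.8900 = 62.88°.

θ_c ≈ 62.88°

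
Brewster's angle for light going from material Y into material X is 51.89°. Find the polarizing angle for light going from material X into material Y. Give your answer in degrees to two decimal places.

θ_B' ≈ 38.11°

The two Brewster angles are complementary: θ_B' = 90° − θ_B = 90° − 51.89° = 38.11°.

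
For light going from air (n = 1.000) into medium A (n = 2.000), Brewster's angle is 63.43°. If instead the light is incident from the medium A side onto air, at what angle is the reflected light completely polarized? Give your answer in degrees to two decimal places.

θ_B' ≈ 26.57°

tan θ_B' = n₁/n₂ = 1/tan θ_B, so θ_B' = 90° − θ_B.
θ_B' = 90° − 63.43° = 26.57°.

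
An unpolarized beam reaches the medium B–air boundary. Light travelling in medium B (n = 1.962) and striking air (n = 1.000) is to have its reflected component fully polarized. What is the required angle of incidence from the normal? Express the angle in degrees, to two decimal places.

θ_B ≈ 27.01°

Here n₂/n₁ = 1.000/1.962 = 0.5097, and Brewster's law gives tan θ_B = n₂/n₁.
θ_B = arctan(0.5097) = 27.01°.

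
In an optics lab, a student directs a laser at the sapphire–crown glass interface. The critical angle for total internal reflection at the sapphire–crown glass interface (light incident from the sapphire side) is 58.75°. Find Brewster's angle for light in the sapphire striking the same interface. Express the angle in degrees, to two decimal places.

θ_B ≈ 40.53°

n₂/n₁ = sin θ_c = sin 58.75° = 0.8549.
tan θ_B equals the same ratio, so θ_B = arctan(0.8549) = 40.53°.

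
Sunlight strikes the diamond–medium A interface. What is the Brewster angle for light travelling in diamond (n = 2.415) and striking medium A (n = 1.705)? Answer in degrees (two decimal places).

tan θ_B = n₂/n₁ = 1.705/2.415 = 0.7060.
θ_B = arctan(0.7060) = 35.22°.

θ_B ≈ 35.22°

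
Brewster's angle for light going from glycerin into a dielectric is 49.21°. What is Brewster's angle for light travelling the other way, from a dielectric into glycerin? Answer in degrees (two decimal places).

θ_B' ≈ 40.79°

tan θ_B' = n₁/n₂ = 1/tan θ_B, so θ_B' = 90° − θ_B.
θ_B' = 90° − 49.21° = 40.79°.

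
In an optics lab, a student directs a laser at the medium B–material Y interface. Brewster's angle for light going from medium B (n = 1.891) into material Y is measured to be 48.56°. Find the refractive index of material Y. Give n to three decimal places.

n ≈ 2.142

At Brewster's angle, tan θ_B = n₂/n₁ with n₁ on the incident side (medium B) and n₂ on the transmitted side (material Y).
n₂ = n₁ tan θ_B = 1.891 × tan 48.56° = 2.142.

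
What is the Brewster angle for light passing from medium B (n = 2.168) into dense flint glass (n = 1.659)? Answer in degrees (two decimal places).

Here n₂/n₁ = 1.659/2.168 = 0.7652, and Brewster's law gives tan θ_B = n₂/n₁.
θ_B = arctan(0.7652) = 37.42°.

θ_B ≈ 37.42°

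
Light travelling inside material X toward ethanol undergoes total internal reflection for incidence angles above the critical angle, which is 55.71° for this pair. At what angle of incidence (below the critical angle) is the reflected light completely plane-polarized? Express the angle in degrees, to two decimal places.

n₂/n₁ = sin θ_c = sin 55.71° = 0.8262.
tan θ_B equals the same ratio, so θ_B = arctan(0.8262) = 39.56°.

θ_B ≈ 39.56°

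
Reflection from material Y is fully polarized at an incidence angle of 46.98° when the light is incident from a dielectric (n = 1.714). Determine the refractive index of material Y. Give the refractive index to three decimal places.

Brewster's law: tan θ_B = n₂/n₁ (light incident in a dielectric, refracted into material Y).
n₂ = n₁ tan θ_B = 1.714 × tan 46.98° = 1.837.

n ≈ 1.837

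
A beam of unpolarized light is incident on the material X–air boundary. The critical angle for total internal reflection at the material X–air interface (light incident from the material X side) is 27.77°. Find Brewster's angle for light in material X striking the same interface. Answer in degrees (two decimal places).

θ_B ≈ 24.98°

sin θ_c = n₂/n₁, so n₂/n₁ = sin 27.77° = 0.4659.
Brewster: tan θ_B = n₂/n₁ = 0.4659.
θ_B = arctan(0.4659) = 24.98°.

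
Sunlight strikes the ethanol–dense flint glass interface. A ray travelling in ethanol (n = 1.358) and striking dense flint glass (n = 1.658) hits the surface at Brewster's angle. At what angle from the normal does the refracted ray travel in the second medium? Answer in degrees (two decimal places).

tan θ_B = n₂/n₁ = 1.658/1.358 = 1.2209, so θ_B = 50.68°.
The refracted ray is perpendicular to the reflected ray, so θ_t = 90° − θ_B = 39.32°.

θ_t ≈ 39.32°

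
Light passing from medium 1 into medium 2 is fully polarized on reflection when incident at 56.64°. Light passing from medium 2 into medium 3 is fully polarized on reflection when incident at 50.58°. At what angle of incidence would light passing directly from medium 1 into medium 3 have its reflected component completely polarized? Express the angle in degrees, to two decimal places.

θ_B ≈ 61.58°

n₂/n₁ = tan 56.64° = 1.5189 and n₃/n₂ = tan 50.58° = 1.2166.
n₃/n₁ = 1.8478. Then tan θ_B(1→3) = n₃/n₁, so θ_B(1→3) = arctan(1.8478) = 61.58°.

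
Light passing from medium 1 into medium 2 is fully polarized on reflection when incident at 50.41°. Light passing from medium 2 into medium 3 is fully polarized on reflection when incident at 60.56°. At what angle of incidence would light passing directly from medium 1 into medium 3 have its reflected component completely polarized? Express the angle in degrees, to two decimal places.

Each Brewster angle gives a ratio: n₂/n₁ = tan 50.41° = 1.2092, n₃/n₂ = tan 60.56° = 1.7718.
So n₃/n₁ = (n₂/n₁)(n₃/n₂) = 1.2092 × 1.7718 = 2.1425.
θ_B(1→3) = arctan(2.1425) = 64.98°.

θ_B ≈ 64.98°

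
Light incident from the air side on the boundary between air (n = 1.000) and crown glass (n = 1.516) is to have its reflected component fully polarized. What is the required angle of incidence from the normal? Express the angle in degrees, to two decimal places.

tan θ_B = n₂/n₁ = 1.516/1.000 = 1.5160.
So θ_B = arctan 1.5160 = 56.59°.

θ_B ≈ 56.59°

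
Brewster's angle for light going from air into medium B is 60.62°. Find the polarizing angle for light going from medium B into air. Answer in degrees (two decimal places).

The two Brewster angles are complementary: θ_B' = 90° − θ_B = 90° − 60.62° = 29.38°.

θ_B' ≈ 29.38°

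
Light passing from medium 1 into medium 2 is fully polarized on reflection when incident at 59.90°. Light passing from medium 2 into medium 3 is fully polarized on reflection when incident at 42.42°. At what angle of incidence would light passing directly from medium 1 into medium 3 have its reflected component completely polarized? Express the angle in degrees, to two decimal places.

θ_B ≈ 57.61°

Each Brewster angle gives a ratio: n₂/n₁ = tan 59.90° = 1.7251, n₃/n₂ = tan 42.42° = 0.9138.
So n₃/n₁ = (n₂/n₁)(n₃/n₂) = 1.7251 × 0.9138 = 1.5763.
θ_B(1→3) = arctan(1.5763) = 57.61°.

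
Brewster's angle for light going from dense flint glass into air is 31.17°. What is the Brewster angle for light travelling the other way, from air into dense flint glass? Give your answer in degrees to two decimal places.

tan θ_B' = n₁/n₂ = 1/tan θ_B, so θ_B' = 90° − θ_B.
θ_B' = 90° − 31.17° = 58.83°.

θ_B' ≈ 58.83°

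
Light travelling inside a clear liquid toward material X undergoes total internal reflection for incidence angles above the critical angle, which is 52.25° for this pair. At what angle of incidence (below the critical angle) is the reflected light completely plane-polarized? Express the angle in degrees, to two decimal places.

θ_B ≈ 38.33°

sin θ_c = n₂/n₁, so n₂/n₁ = sin 52.25° = 0.7907.
Brewster: tan θ_B = n₂/n₁ = 0.7907.
θ_B = arctan(0.7907) = 38.33°.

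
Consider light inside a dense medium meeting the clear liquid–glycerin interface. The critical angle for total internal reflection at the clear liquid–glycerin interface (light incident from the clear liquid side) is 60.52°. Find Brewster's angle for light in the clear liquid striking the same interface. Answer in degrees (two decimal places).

θ_B ≈ 41.04°

n₂/n₁ = sin θ_c = sin 60.52° = 0.8705.
tan θ_B equals the same ratio, so θ_B = arctan(0.8705) = 41.04°.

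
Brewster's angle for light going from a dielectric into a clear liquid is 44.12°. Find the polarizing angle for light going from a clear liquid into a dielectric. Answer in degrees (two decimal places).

tan θ_B' = n₁/n₂ = 1/tan θ_B, so θ_B' = 90° − θ_B.
θ_B' = 90° − 44.12° = 45.88°.

θ_B' ≈ 45.88°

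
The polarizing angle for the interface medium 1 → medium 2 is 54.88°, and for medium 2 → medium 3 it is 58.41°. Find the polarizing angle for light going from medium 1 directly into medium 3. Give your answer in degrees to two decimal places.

θ_B ≈ 66.61°

n₂/n₁ = tan 54.88° = 1.4218 and n₃/n₂ = tan 58.41° = 1.6261.
Multiplying, n₃/n₁ = 1.4218 × 1.6261 = 2.3120, and θ_B(1→3) = arctan 2.3120 = 66.61°.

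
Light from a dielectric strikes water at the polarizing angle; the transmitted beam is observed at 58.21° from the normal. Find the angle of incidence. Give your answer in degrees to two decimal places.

At Brewster's angle the reflected and refracted rays are perpendicular, so θ_B + θ_t = 90°.
θ_B = 90° − 58.21° = 31.79°.

θ_B ≈ 31.79°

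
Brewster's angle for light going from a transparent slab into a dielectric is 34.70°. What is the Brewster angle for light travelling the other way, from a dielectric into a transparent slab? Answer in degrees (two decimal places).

θ_B' ≈ 55.30°

The two Brewster angles are complementary: θ_B' = 90° − θ_B = 90° − 34.70° = 55.30°.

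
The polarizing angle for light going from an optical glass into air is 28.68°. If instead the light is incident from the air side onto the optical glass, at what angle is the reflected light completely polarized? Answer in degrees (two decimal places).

tan θ_B' = n₁/n₂ = 1/tan θ_B, so θ_B' = 90° − θ_B.
θ_B' = 90° − 28.68° = 61.32°.

θ_B' ≈ 61.32°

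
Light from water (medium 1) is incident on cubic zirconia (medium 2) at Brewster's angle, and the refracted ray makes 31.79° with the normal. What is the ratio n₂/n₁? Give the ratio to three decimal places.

n₂/n₁ ≈ 1.613

θ_B + θ_t = 90°, so θ_B = 90° − 31.79° = 58.21°.
tan θ_B = n₂/n₁, so n₂/n₁ = tan 58.21° = 1.613.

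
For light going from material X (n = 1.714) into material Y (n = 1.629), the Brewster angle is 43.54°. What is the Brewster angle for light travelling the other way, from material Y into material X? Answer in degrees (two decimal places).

Reversing the direction swaps n₁ and n₂, so tan θ_B' = 1/tan θ_B and θ_B' = 90° − θ_B.
Hence θ_B' = 90° − 43.54° = 46.46°.

θ_B' ≈ 46.46°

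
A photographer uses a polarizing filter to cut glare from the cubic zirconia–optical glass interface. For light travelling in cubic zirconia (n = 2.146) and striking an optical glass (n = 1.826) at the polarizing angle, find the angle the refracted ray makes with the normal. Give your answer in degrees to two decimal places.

θ_B = arctan(n₂/n₁) = arctan(1.826/2.146) = 40.39°.
At Brewster's angle the reflected and refracted rays are perpendicular, so θ_t = 90° − θ_B = 90° − 40.39° = 49.61°.

θ_t ≈ 49.61°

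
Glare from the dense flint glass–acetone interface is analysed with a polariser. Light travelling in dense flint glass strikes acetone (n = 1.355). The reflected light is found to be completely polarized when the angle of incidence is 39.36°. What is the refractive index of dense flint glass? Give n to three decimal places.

Brewster's law: tan θ_B = n₂/n₁ (light incident in dense flint glass, refracted into acetone).
n₁ = n₂ / tan θ_B = 1.355 / tan 39.36° = 1.652.

n ≈ 1.652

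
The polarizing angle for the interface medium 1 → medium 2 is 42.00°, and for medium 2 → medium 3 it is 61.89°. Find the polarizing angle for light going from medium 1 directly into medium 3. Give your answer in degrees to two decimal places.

θ_B ≈ 59.32°

Each Brewster angle gives a ratio: n₂/n₁ = tan 42.00° = 0.9004, n₃/n₂ = tan 61.89° = 1.8720.
So n₃/n₁ = (n₂/n₁)(n₃/n₂) = 0.9004 × 1.8720 = 1.6856.
θ_B(1→3) = arctan(1.6856) = 59.32°.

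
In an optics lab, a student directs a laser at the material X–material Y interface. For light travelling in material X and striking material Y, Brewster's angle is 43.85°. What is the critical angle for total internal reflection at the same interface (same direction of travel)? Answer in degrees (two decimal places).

From Brewster, n₂/n₁ = tan θ_B = tan 43.85° = 0.9606.
Then sin θ_c = n₂/n₁ = 0.9606, so θ_c = arcsin 0.9606 = 73.87°.

θ_c ≈ 73.87°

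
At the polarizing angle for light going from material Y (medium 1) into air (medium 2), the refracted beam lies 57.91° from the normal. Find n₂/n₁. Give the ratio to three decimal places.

n₂/n₁ ≈ 0.627

θ_B + θ_t = 90°, so θ_B = 90° − 57.91° = 32.09°.
tan θ_B = n₂/n₁, so n₂/n₁ = tan 32.09° = 0.627.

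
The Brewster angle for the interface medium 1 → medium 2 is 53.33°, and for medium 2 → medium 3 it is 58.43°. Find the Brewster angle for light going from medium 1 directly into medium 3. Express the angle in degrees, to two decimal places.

θ_B ≈ 65.41°

Each Brewster angle gives a ratio: n₂/n₁ = tan 53.33° = 1.3431, n₃/n₂ = tan 58.43° = 1.6274.
n₃/n₁ = 2.1857. Then tan θ_B(1→3) = n₃/n₁, so θ_B(1→3) = arctan(2.1857) = 65.41°.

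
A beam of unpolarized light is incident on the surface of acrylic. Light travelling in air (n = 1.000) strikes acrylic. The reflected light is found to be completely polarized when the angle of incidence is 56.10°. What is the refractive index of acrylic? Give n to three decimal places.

Full polarization of the reflected beam means tan θ_B = n₂/n₁, where n₁ is the incident medium (air).
n₂ = n₁ tan θ_B = 1.000 × tan 56.10° = 1.488.

n ≈ 1.488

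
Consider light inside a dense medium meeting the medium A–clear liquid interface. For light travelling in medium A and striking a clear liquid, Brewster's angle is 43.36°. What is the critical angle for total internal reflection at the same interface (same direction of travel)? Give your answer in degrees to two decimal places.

θ_c ≈ 70.79°

n₂/n₁ = tan 43.36° = 0.9443; the critical angle satisfies sin θ_c = n₂/n₁.
θ_c = arcsin(0.9443) = 70.79°.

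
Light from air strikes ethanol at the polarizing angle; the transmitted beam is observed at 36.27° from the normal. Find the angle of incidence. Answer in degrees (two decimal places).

θ_B ≈ 53.73°

At Brewster's angle the reflected and refracted rays are perpendicular, so θ_B + θ_t = 90°.
So θ_B = 90° − θ_t = 90° − 36.27° = 53.73°.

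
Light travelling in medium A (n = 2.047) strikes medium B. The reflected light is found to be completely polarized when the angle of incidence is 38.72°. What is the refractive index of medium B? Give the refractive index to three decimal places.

At the Brewster angle, tan θ_B = n₂/n₁ with n₁ on the incident side (medium A) and n₂ on the transmitted side (medium B).
n₂ = n₁ tan θ_B = 2.047 × tan 38.72° = 1.641.

n ≈ 1.641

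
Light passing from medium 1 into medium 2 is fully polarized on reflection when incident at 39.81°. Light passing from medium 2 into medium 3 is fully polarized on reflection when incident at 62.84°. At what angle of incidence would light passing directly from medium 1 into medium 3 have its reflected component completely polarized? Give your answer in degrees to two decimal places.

θ_B ≈ 58.39°

n₂/n₁ = tan 39.81° = 0.8335 and n₃/n₂ = tan 62.84° = 1.9491.
So n₃/n₁ = (n₂/n₁)(n₃/n₂) = 0.8335 × 1.9491 = 1.6245.
θ_B(1→3) = arctan(1.6245) = 58.39°.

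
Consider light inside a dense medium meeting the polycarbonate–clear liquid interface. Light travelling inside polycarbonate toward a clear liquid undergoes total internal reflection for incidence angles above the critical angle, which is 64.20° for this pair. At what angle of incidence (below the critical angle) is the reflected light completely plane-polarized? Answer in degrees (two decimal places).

At the critical angle sin θ_c = n₂/n₁, giving n₂/n₁ = sin 64.20° = 0.9003.
Then tan θ_B = n₂/n₁ = 0.9003, so θ_B = arctan 0.9003 = 42.00°.

θ_B ≈ 42.00°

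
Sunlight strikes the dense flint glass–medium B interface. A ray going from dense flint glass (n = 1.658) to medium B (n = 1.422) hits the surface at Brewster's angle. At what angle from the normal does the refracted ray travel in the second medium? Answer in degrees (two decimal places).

θ_t ≈ 49.38°

θ_B = arctan(n₂/n₁) = arctan(1.422/1.658) = 40.62°.
Since θ_B + θ_t = 90° at Brewster incidence, θ_t = 90° − 40.62° = 49.38°.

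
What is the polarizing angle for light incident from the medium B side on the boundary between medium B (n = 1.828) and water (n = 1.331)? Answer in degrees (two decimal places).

tan θ_B = n₂/n₁ = 1.331/1.828 = 0.7281.
θ_B = arctan(0.7281) = 36.06°.

θ_B ≈ 36.06°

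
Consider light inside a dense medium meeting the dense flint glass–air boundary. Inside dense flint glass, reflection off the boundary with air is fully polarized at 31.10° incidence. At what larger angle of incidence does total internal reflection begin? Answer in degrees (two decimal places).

n₂/n₁ = tan 31.10° = 0.6032; the critical angle satisfies sin θ_c = n₂/n₁.
θ_c = arcsin(0.6032) = 37.10°.

θ_c ≈ 37.10°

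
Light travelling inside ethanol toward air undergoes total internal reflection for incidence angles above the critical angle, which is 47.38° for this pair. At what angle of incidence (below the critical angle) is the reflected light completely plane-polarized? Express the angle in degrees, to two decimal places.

θ_B ≈ 36.35°

sin θ_c = n₂/n₁, so n₂/n₁ = sin 47.38° = 0.7359.
Brewster: tan θ_B = n₂/n₁ = 0.7359.
θ_B = arctan(0.7359) = 36.35°.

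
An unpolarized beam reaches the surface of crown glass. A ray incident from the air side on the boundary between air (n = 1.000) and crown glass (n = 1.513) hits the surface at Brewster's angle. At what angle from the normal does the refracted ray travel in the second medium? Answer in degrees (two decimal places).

θ_t ≈ 33.46°

tan θ_B = n₂/n₁ = 1.513/1.000 = 1.5130, so θ_B = 56.54°.
The refracted ray is perpendicular to the reflected ray, so θ_t = 90° − θ_B = 33.46°.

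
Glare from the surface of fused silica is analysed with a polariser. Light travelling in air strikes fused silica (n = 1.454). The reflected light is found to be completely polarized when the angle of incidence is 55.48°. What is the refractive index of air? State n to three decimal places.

n ≈ 1.000

Brewster's law: tan θ_B = n₂/n₁ (light incident in air, refracted into fused silica).
n₁ = n₂ / tan θ_B = 1.454 / tan 55.48° = 1.000.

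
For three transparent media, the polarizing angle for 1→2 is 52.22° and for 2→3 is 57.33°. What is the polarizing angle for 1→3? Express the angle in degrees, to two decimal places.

Each Brewster angle gives a ratio: n₂/n₁ = tan 52.22° = 1.2901, n₃/n₂ = tan 57.33° = 1.5595.
Multiplying, n₃/n₁ = 1.2901 × 1.5595 = 2.0119, and θ_B(1→3) = arctan 2.0119 = 63.57°.

θ_B ≈ 63.57°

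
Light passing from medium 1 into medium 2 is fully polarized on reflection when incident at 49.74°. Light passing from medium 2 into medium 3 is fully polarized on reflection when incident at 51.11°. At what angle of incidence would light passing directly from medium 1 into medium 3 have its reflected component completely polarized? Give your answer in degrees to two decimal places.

θ_B ≈ 55.66°

tan θ_B(1→2) = n₂/n₁ = tan 49.74° = 1.1808.
tan θ_B(2→3) = n₃/n₂ = tan 51.11° = 1.2398.
n₃/n₁ = 1.4639. Then tan θ_B(1→3) = n₃/n₁, so θ_B(1→3) = arctan(1.4639) = 55.66°.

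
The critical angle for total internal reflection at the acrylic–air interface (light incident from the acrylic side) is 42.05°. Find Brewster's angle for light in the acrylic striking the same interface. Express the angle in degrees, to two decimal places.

At the critical angle sin θ_c = n₂/n₁, giving n₂/n₁ = sin 42.05° = 0.6698.
Then tan θ_B = n₂/n₁ = 0.6698, so θ_B = arctan 0.6698 = 33.81°.

θ_B ≈ 33.81°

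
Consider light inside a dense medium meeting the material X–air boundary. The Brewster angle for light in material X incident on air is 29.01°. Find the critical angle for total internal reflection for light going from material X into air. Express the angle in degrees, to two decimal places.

tan θ_B = n₂/n₁ = tan 29.01° = 0.5545.
Total internal reflection: sin θ_c = n₂/n₁ = 0.5545.
θ_c = arcsin(0.5545) = 33.68°.

θ_c ≈ 33.68°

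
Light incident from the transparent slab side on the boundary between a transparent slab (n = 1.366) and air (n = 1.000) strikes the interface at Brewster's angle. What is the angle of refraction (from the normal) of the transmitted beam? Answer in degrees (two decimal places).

θ_B = arctan(n₂/n₁) = arctan(1.000/1.366) = 36.21°.
At Brewster's angle the reflected and refracted rays are perpendicular, so θ_t = 90° − θ_B = 90° − 36.21° = 53.79°.

θ_t ≈ 53.79°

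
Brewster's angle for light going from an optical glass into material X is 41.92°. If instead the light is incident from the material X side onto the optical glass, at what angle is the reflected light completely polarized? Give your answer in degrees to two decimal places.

The two Brewster angles are complementary: θ_B' = 90° − θ_B = 90° − 41.92° = 48.08°.

θ_B' ≈ 48.08°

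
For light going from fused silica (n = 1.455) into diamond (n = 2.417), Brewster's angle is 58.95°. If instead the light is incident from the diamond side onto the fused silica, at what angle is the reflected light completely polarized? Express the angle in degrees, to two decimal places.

θ_B' ≈ 31.05°

The two Brewster angles are complementary: θ_B' = 90° − θ_B = 90° − 58.95° = 31.05°.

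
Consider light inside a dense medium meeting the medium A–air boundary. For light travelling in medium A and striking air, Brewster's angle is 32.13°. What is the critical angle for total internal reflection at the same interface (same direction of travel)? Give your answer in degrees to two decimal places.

n₂/n₁ = tan 32.13° = 0.6280; the critical angle satisfies sin θ_c = n₂/n₁.
θ_c = arcsin(0.6280) = 38.90°.

θ_c ≈ 38.90°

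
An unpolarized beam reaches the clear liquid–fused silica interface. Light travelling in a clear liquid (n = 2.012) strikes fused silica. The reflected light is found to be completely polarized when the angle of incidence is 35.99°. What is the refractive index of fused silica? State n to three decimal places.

n ≈ 1.461

Brewster's law: tan θ_B = n₂/n₁ (light incident in a clear liquid, refracted into fused silica).
n₂ = n₁ tan θ_B = 2.012 × tan 35.99° = 1.461.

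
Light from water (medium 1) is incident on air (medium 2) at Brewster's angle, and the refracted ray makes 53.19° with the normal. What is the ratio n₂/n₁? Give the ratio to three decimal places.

n₂/n₁ ≈ 0.748

θ_B + θ_t = 90°, so θ_B = 90° − 53.19° = 36.81°.
Then n₂/n₁ = tan θ_B = tan 36.81° = 0.748.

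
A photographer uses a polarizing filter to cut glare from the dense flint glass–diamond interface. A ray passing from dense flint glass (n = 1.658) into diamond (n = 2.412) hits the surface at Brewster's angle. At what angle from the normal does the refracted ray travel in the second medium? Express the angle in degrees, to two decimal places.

tan θ_B = n₂/n₁ = 2.412/1.658 = 1.4548, so θ_B = 55.50°.
Since θ_B + θ_t = 90° at Brewster incidence, θ_t = 90° − 55.50° = 34.50°.

θ_t ≈ 34.50°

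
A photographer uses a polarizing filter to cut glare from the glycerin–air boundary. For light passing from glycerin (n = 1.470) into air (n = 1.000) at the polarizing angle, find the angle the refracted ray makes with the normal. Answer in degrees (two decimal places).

θ_t ≈ 55.77°

tan θ_B = n₂/n₁ = 1.000/1.470 = 0.6803, so θ_B = 34.23°.
Since θ_B + θ_t = 90° at Brewster incidence, θ_t = 90° − 34.23° = 55.77°.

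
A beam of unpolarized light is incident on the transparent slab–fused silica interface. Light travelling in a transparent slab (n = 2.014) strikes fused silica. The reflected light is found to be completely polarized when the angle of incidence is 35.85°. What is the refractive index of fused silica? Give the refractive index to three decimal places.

n ≈ 1.455

Full polarization of the reflected beam means tan θ_B = n₂/n₁, where n₁ is the incident medium (a transparent slab).
n₂ = n₁ tan θ_B = 2.014 × tan 35.85° = 1.455.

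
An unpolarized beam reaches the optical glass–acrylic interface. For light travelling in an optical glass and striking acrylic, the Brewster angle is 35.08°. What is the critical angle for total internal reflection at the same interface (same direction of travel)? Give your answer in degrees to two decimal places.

n₂/n₁ = tan 35.08° = 0.7023; the critical angle satisfies sin θ_c = n₂/n₁.
θ_c = arcsin(0.7023) = 44.61°.

θ_c ≈ 44.61°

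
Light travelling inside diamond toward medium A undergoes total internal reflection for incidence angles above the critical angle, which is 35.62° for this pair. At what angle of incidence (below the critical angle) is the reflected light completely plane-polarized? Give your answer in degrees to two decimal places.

At the critical angle sin θ_c = n₂/n₁, giving n₂/n₁ = sin 35.62° = 0.5824.
Then tan θ_B = n₂/n₁ = 0.5824, so θ_B = arctan 0.5824 = 30.22°.

θ_B ≈ 30.22°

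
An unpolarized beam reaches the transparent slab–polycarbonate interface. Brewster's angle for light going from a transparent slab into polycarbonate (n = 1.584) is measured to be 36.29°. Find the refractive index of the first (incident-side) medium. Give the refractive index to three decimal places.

At Brewster's angle, tan θ_B = n₂/n₁ with n₁ on the incident side (a transparent slab) and n₂ on the transmitted side (polycarbonate).
n₁ = n₂ / tan θ_B = 1.584 / tan 36.29° = 2.157.

n ≈ 2.157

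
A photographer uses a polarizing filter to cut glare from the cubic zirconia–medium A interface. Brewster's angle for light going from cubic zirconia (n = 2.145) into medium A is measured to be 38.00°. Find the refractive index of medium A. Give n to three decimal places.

n ≈ 1.676

Brewster's law: tan θ_B = n₂/n₁ (light incident in cubic zirconia, refracted into medium A).
n₂ = n₁ tan θ_B = 2.145 × tan 38.00° = 1.676.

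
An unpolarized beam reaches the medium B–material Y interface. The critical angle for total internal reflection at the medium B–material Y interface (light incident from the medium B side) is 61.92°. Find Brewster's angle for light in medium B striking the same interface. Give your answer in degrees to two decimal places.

θ_B ≈ 41.42°

sin θ_c = n₂/n₁, so n₂/n₁ = sin 61.92° = 0.8823.
Brewster: tan θ_B = n₂/n₁ = 0.8823.
θ_B = arctan(0.8823) = 41.42°.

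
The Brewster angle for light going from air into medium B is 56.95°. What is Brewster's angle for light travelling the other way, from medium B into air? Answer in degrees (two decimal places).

θ_B' ≈ 33.05°

The two Brewster angles are complementary: θ_B' = 90° − θ_B = 90° − 56.95° = 33.05°.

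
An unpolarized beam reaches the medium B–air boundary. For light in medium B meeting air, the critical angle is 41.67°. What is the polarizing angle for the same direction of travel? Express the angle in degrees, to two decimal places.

n₂/n₁ = sin θ_c = sin 41.67° = 0.6648.
tan θ_B equals the same ratio, so θ_B = arctan(0.6648) = 33.62°.

θ_B ≈ 33.62°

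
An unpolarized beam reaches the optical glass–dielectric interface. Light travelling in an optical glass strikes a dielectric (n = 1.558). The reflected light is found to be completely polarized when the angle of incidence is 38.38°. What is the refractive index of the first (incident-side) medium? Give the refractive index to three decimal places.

Full polarization of the reflected beam means tan θ_B = n₂/n₁, where n₁ is the incident medium (an optical glass).
n₁ = n₂ / tan θ_B = 1.558 / tan 38.38° = 1.967.

n ≈ 1.967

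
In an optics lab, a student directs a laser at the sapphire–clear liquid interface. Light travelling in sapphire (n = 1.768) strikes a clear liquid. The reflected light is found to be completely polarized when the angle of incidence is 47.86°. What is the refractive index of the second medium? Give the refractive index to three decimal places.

n ≈ 1.954

Full polarization of the reflected beam means tan θ_B = n₂/n₁, where n₁ is the incident medium (sapphire).
n₂ = n₁ tan θ_B = 1.768 × tan 47.86° = 1.954.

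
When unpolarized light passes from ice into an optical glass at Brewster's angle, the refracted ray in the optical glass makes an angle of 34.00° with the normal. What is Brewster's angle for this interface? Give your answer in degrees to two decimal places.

θ_B ≈ 56.00°

At Brewster's angle the reflected and refracted rays are perpendicular, so θ_B + θ_t = 90°.
So θ_B = 90° − θ_t = 90° − 34.00° = 56.00°.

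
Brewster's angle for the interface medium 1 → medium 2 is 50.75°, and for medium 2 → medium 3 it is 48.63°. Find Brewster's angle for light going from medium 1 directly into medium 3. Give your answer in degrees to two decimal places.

n₂/n₁ = tan 50.75° = 1.2239 and n₃/n₂ = tan 48.63° = 1.1355.
Multiplying, n₃/n₁ = 1.2239 × 1.1355 = 1.3898, and θ_B(1→3) = arctan 1.3898 = 54.26°.

θ_B ≈ 54.26°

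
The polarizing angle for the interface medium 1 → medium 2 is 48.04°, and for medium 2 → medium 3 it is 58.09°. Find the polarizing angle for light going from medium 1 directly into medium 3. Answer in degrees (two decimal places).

tan θ_B(1→2) = n₂/n₁ = tan 48.04° = 1.1122.
tan θ_B(2→3) = n₃/n₂ = tan 58.09° = 1.6059.
Multiplying, n₃/n₁ = 1.1122 × 1.6059 = 1.7861, and θ_B(1→3) = arctan 1.7861 = 60.76°.

θ_B ≈ 60.76°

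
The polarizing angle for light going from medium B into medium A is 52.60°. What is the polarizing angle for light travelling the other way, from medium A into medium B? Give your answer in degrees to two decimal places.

θ_B' ≈ 37.40°

Reversing the direction swaps n₁ and n₂, so tan θ_B' = 1/tan θ_B and θ_B' = 90° − θ_B.
Hence θ_B' = 90° − 52.60° = 37.40°.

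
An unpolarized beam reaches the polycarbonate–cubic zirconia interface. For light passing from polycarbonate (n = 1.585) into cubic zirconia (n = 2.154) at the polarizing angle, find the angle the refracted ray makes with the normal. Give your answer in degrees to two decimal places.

θ_t ≈ 36.35°

First find Brewster's angle: tan θ_B = 2.154/1.585 = 1.3590, giving θ_B = 53.65°.
Since θ_B + θ_t = 90° at Brewster incidence, θ_t = 90° − 53.65° = 36.35°.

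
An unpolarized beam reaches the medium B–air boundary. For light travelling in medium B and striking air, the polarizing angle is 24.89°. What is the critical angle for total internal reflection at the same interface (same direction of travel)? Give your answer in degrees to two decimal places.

tan θ_B = n₂/n₁ = tan 24.89° = 0.4640.
Total internal reflection: sin θ_c = n₂/n₁ = 0.4640.
θ_c = arcsin(0.4640) = 27.64°.

θ_c ≈ 27.64°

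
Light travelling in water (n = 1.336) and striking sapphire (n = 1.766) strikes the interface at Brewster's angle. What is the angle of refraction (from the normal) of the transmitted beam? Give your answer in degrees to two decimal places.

tan θ_B = n₂/n₁ = 1.766/1.336 = 1.3219, so θ_B = 52.89°.
Since θ_B + θ_t = 90° at Brewster incidence, θ_t = 90° − 52.89° = 37.11°.

θ_t ≈ 37.11°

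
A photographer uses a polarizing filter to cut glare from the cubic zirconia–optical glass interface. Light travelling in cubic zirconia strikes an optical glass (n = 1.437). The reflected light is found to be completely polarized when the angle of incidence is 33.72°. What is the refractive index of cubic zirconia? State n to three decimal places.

Full polarization of the reflected beam means tan θ_B = n₂/n₁, where n₁ is the incident medium (cubic zirconia).
n₁ = n₂ / tan θ_B = 1.437 / tan 33.72° = 2.153.

n ≈ 2.153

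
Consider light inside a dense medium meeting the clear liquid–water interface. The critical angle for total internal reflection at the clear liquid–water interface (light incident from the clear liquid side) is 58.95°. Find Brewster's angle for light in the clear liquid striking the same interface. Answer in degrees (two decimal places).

At the critical angle sin θ_c = n₂/n₁, giving n₂/n₁ = sin 58.95° = 0.8567.
Then tan θ_B = n₂/n₁ = 0.8567, so θ_B = arctan 0.8567 = 40.59°.

θ_B ≈ 40.59°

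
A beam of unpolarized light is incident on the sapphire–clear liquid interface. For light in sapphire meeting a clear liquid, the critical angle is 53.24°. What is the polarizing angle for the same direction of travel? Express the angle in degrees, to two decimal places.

n₂/n₁ = sin θ_c = sin 53.24° = 0.8011.
tan θ_B equals the same ratio, so θ_B = arctan(0.8011) = 38.70°.

θ_B ≈ 38.70°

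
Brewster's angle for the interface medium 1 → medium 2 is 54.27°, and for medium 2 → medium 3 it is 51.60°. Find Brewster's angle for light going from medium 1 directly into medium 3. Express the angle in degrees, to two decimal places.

n₂/n₁ = tan 54.27° = 1.3901 and n₃/n₂ = tan 51.60° = 1.2617.
Multiplying, n₃/n₁ = 1.3901 × 1.2617 = 1.7539, and θ_B(1→3) = arctan 1.7539 = 60.31°.

θ_B ≈ 60.31°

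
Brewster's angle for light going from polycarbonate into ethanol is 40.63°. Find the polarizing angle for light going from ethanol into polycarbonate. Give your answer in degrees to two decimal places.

θ_B' ≈ 49.37°

The two Brewster angles are complementary: θ_B' = 90° − θ_B = 90° − 40.63° = 49.37°.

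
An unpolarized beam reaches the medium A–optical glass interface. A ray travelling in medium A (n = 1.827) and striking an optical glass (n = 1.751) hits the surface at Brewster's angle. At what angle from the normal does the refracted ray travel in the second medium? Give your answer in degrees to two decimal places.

θ_t ≈ 46.22°

tan θ_B = n₂/n₁ = 1.751/1.827 = 0.9584, so θ_B = 43.78°.
Since θ_B + θ_t = 90° at Brewster incidence, θ_t = 90° − 43.78° = 46.22°.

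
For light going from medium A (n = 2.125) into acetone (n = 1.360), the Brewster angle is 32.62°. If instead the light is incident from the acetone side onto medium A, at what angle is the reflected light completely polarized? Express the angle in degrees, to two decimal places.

θ_B' ≈ 57.38°

tan θ_B' = n₁/n₂ = 1/tan θ_B, so θ_B' = 90° − θ_B.
θ_B' = 90° − 32.62° = 57.38°.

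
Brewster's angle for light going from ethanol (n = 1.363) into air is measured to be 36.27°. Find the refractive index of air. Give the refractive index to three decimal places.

n ≈ 1.000

Full polarization of the reflected beam means tan θ_B = n₂/n₁, where n₁ is the incident medium (ethanol).
n₂ = n₁ tan θ_B = 1.363 × tan 36.27° = 1.000.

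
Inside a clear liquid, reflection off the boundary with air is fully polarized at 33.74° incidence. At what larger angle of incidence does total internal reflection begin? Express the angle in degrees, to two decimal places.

From Brewster, n₂/n₁ = tan θ_B = tan 33.74° = 0.6679.
Then sin θ_c = n₂/n₁ = 0.6679, so θ_c = arcsin 0.6679 = 41.91°.

θ_c ≈ 41.91°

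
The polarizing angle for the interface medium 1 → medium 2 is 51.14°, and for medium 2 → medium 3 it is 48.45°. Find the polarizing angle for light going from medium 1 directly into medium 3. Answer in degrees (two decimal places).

tan θ_B(1→2) = n₂/n₁ = tan 51.14° = 1.2411.
tan θ_B(2→3) = n₃/n₂ = tan 48.45° = 1.1283.
So n₃/n₁ = (n₂/n₁)(n₃/n₂) = 1.2411 × 1.1283 = 1.4003.
θ_B(1→3) = arctan(1.4003) = 54.47°.

θ_B ≈ 54.47°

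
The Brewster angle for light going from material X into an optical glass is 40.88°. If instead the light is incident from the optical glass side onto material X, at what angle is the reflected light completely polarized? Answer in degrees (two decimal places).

Reversing the direction swaps n₁ and n₂, so tan θ_B' = 1/tan θ_B and θ_B' = 90° − θ_B.
Hence θ_B' = 90° − 40.88° = 49.12°.

θ_B' ≈ 49.12°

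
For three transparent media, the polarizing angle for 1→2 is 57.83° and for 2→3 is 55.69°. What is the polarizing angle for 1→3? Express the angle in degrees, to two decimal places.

n₂/n₁ = tan 57.83° = 1.5898 and n₃/n₂ = tan 55.69° = 1.4654.
n₃/n₁ = 2.3297. Then tan θ_B(1→3) = n₃/n₁, so θ_B(1→3) = arctan(2.3297) = 66.77°.

θ_B ≈ 66.77°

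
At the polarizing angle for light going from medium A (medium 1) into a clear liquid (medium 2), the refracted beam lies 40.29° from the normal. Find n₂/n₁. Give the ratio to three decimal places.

n₂/n₁ ≈ 1.180

θ_B + θ_t = 90°, so θ_B = 90° − 40.29° = 49.71°.
Then n₂/n₁ = tan θ_B = tan 49.71° = 1.180.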